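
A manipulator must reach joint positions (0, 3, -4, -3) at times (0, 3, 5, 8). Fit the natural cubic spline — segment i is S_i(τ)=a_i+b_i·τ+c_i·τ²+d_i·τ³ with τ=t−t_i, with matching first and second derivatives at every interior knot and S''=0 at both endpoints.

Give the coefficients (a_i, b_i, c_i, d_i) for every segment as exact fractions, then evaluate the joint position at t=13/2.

Δ: Δ0=1, Δ1=-7/2, Δ2=1/3
row 1: diag=10, rhs=-27; c'=1/5, d'=-27/10
row 2: denom=10−2·1/5=48/5; d'=(23−2·-27/10)/(48/5)=71/24
back: M2=71/24
back: M1=-27/10−1/5·71/24=-79/24
M: M0=0, M1=-79/24, M2=71/24, M3=0
seg 0: a=0, c=M0/2=0, d=(M1−M0)/(6·3)=-79/432, b=Δ0−h0·(2M0+M1)/6=127/48
seg 1: a=3, c=M1/2=-79/48, d=(M2−M1)/(6·2)=25/48, b=Δ1−h1·(2M1+M2)/6=-55/24
seg 2: a=-4, c=M2/2=71/48, d=(M3−M2)/(6·3)=-71/432, b=Δ2−h2·(2M2+M3)/6=-21/8
t_q=13/2 → seg 2, τ=3/2; S=-4+-21/8·τ+71/48·τ²+-71/432·τ³=-661/128

  seg 0: a=0 b=127/48 c=0 d=-79/432
  seg 1: a=3 b=-55/24 c=-79/48 d=25/48
  seg 2: a=-4 b=-21/8 c=71/48 d=-71/432
S(13/2) = -661/128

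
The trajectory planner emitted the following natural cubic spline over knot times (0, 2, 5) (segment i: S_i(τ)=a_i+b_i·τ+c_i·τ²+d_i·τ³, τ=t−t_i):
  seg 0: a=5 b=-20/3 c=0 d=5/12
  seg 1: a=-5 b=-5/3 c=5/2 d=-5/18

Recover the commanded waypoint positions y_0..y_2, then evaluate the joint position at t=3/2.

y_0=5 y_1=-5 y_2=5
S(3/2) = -115/32

y_0 = S_0(0) = a_0 = 5
y_1 = S_1(0) = a_1 = -5
y_2 = S_1(3) = 5
t_q=3/2 is in segment 0 (τ=3/2); S_0(τ)=-115/32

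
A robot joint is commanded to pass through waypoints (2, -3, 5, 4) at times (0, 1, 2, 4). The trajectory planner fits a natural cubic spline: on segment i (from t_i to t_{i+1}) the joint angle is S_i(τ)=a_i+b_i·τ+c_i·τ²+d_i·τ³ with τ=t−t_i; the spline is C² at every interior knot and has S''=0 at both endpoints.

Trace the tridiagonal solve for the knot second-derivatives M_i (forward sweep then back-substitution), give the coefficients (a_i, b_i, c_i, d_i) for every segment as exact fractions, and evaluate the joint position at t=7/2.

Δ: Δ0=-5, Δ1=8, Δ2=-1/2
row 1: diag=4, rhs=78; c'=1/4, d'=39/2
row 2: denom=6−1·1/4=23/4; d'=(-51−1·39/2)/(23/4)=-282/23
back: M2=-282/23
back: M1=39/2−1/4·-282/23=519/23
M: M0=0, M1=519/23, M2=-282/23, M3=0
seg 0: a=2, c=M0/2=0, d=(M1−M0)/(6·1)=173/46, b=Δ0−h0·(2M0+M1)/6=-403/46
seg 1: a=-3, c=M1/2=519/46, d=(M2−M1)/(6·1)=-267/46, b=Δ1−h1·(2M1+M2)/6=58/23
seg 2: a=5, c=M2/2=-141/23, d=(M3−M2)/(6·2)=47/46, b=Δ2−h2·(2M2+M3)/6=353/46
t_q=7/2 → seg 2, τ=3/2; S=5+353/46·τ+-141/23·τ²+47/46·τ³=2269/368

  seg 0: a=2 b=-403/46 c=0 d=173/46
  seg 1: a=-3 b=58/23 c=519/46 d=-267/46
  seg 2: a=5 b=353/46 c=-141/23 d=47/46
S(7/2) = 2269/368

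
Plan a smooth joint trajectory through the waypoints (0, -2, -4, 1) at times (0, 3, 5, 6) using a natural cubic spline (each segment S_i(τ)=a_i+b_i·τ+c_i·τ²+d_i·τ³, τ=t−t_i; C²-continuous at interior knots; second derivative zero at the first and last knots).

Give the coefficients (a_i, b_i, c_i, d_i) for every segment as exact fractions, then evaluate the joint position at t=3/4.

  seg 0: a=0 b=1/12 c=0 d=-1/12
  seg 1: a=-2 b=-13/6 c=-3/4 d=2/3
  seg 2: a=-4 b=17/6 c=13/4 d=-13/12
S(3/4) = 7/256

Δ: Δ0=-2/3, Δ1=-1, Δ2=5
row 1: diag=10, rhs=-2; c'=1/5, d'=-1/5
row 2: denom=6−2·1/5=28/5; d'=(36−2·-1/5)/(28/5)=13/2
back: M2=13/2
back: M1=-1/5−1/5·13/2=-3/2
M: M0=0, M1=-3/2, M2=13/2, M3=0
seg 0: a=0, c=M0/2=0, d=(M1−M0)/(6·3)=-1/12, b=Δ0−h0·(2M0+M1)/6=1/12
seg 1: a=-2, c=M1/2=-3/4, d=(M2−M1)/(6·2)=2/3, b=Δ1−h1·(2M1+M2)/6=-13/6
seg 2: a=-4, c=M2/2=13/4, d=(M3−M2)/(6·1)=-13/12, b=Δ2−h2·(2M2+M3)/6=17/6
t_q=3/4 → seg 0, τ=3/4; S=0+1/12·τ+0·τ²+-1/12·τ³=7/256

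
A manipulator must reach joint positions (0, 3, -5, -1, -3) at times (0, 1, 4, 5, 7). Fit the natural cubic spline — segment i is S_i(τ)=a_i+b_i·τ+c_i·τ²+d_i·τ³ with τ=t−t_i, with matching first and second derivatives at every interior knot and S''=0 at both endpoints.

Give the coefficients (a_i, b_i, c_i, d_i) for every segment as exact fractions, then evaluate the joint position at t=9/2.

Δ: Δ0=3, Δ1=-8/3, Δ2=4, Δ3=-1
row 1: diag=8, rhs=-34; c'=3/8, d'=-17/4
row 2: denom=8−3·3/8=55/8; d'=(40−3·-17/4)/(55/8)=422/55
row 3: denom=6−1·8/55=322/55; d'=(-30−1·422/55)/(322/55)=-148/23
back: M3=-148/23
back: M2=422/55−8/55·-148/23=198/23
back: M1=-17/4−3/8·198/23=-172/23
M: M0=0, M1=-172/23, M2=198/23, M3=-148/23, M4=0
seg 0: a=0, c=M0/2=0, d=(M1−M0)/(6·1)=-86/69, b=Δ0−h0·(2M0+M1)/6=293/69
seg 1: a=3, c=M1/2=-86/23, d=(M2−M1)/(6·3)=185/207, b=Δ1−h1·(2M1+M2)/6=35/69
seg 2: a=-5, c=M2/2=99/23, d=(M3−M2)/(6·1)=-173/69, b=Δ2−h2·(2M2+M3)/6=152/69
seg 3: a=-1, c=M3/2=-74/23, d=(M4−M3)/(6·2)=37/69, b=Δ3−h3·(2M3+M4)/6=227/69
t_q=9/2 → seg 2, τ=1/2; S=-5+152/69·τ+99/23·τ²+-173/69·τ³=-577/184

  seg 0: a=0 b=293/69 c=0 d=-86/69
  seg 1: a=3 b=35/69 c=-86/23 d=185/207
  seg 2: a=-5 b=152/69 c=99/23 d=-173/69
  seg 3: a=-1 b=227/69 c=-74/23 d=37/69
S(9/2) = -577/184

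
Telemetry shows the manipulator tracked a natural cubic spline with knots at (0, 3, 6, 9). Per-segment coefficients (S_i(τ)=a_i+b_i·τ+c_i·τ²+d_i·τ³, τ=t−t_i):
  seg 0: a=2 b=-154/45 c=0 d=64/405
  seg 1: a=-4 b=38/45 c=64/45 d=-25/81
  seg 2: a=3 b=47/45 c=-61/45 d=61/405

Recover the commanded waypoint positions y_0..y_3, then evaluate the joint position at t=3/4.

y_0 = S_0(0) = a_0 = 2
y_1 = S_1(0) = a_1 = -4
y_2 = S_2(0) = a_2 = 3
y_3 = S_2(3) = -2
t_q=3/4 is in segment 0 (τ=3/4); S_0(τ)=-1/2

y_0=2 y_1=-4 y_2=3 y_3=-2
S(3/4) = -1/2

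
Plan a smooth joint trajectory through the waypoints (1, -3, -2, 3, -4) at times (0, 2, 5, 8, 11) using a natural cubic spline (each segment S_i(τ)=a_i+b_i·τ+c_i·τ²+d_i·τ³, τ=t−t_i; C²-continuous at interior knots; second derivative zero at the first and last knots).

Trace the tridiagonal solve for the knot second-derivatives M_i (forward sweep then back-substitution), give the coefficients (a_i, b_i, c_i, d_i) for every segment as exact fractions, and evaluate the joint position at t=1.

  seg 0: a=1 b=-491/207 c=0 d=77/828
  seg 1: a=-3 b=-260/207 c=77/138 d=-35/3726
  seg 2: a=-2 b=761/414 c=98/207 d=-659/3726
  seg 3: a=3 b=-20/207 c=-463/414 d=463/3726
S(1) = -353/276

Δ: Δ0=-2, Δ1=1/3, Δ2=5/3, Δ3=-7/3
row 1: diag=10, rhs=14; c'=3/10, d'=7/5
row 2: denom=12−3·3/10=111/10; d'=(8−3·7/5)/(111/10)=38/111
row 3: denom=12−3·10/37=414/37; d'=(-24−3·38/111)/(414/37)=-463/207
back: M3=-463/207
back: M2=38/111−10/37·-463/207=196/207
back: M1=7/5−3/10·196/207=77/69
M: M0=0, M1=77/69, M2=196/207, M3=-463/207, M4=0
seg 0: a=1, c=M0/2=0, d=(M1−M0)/(6·2)=77/828, b=Δ0−h0·(2M0+M1)/6=-491/207
seg 1: a=-3, c=M1/2=77/138, d=(M2−M1)/(6·3)=-35/3726, b=Δ1−h1·(2M1+M2)/6=-260/207
seg 2: a=-2, c=M2/2=98/207, d=(M3−M2)/(6·3)=-659/3726, b=Δ2−h2·(2M2+M3)/6=761/414
seg 3: a=3, c=M3/2=-463/414, d=(M4−M3)/(6·3)=463/3726, b=Δ3−h3·(2M3+M4)/6=-20/207
t_q=1 → seg 0, τ=1; S=1+-491/207·τ+0·τ²+77/828·τ³=-353/276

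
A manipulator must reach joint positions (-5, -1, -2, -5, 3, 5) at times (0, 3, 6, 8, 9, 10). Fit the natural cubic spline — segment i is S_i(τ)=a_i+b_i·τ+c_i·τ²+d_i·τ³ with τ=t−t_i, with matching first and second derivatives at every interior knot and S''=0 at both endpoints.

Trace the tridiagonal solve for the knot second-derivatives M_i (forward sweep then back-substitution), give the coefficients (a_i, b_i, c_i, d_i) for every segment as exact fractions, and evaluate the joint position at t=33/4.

  seg 0: a=-5 b=2123/1574 c=0 d=-73/42498
  seg 1: a=-1 b=1025/787 c=-73/4722 d=-7505/42498
  seg 2: a=-2 b=-5601/1574 c=-1263/787 d=2073/1574
  seg 3: a=-5 b=9171/1574 c=4956/787 d=-6491/1574
  seg 4: a=3 b=4761/787 c=-9561/1574 d=3187/1574
S(33/4) = -323787/100736

Δ: Δ0=4/3, Δ1=-1/3, Δ2=-3/2, Δ3=8, Δ4=2
row 1: diag=12, rhs=-10; c'=1/4, d'=-5/6
row 2: denom=10−3·1/4=37/4; d'=(-7−3·-5/6)/(37/4)=-18/37
row 3: denom=6−2·8/37=206/37; d'=(57−2·-18/37)/(206/37)=2145/206
row 4: denom=4−1·37/206=787/206; d'=(-36−1·2145/206)/(787/206)=-9561/787
back: M4=-9561/787
back: M3=2145/206−37/206·-9561/787=9912/787
back: M2=-18/37−8/37·9912/787=-2526/787
back: M1=-5/6−1/4·-2526/787=-73/2361
M: M0=0, M1=-73/2361, M2=-2526/787, M3=9912/787, M4=-9561/787, M5=0
seg 0: a=-5, c=M0/2=0, d=(M1−M0)/(6·3)=-73/42498, b=Δ0−h0·(2M0+M1)/6=2123/1574
seg 1: a=-1, c=M1/2=-73/4722, d=(M2−M1)/(6·3)=-7505/42498, b=Δ1−h1·(2M1+M2)/6=1025/787
seg 2: a=-2, c=M2/2=-1263/787, d=(M3−M2)/(6·2)=2073/1574, b=Δ2−h2·(2M2+M3)/6=-5601/1574
seg 3: a=-5, c=M3/2=4956/787, d=(M4−M3)/(6·1)=-6491/1574, b=Δ3−h3·(2M3+M4)/6=9171/1574
seg 4: a=3, c=M4/2=-9561/1574, d=(M5−M4)/(6·1)=3187/1574, b=Δ4−h4·(2M4+M5)/6=4761/787
t_q=33/4 → seg 3, τ=1/4; S=-5+9171/1574·τ+4956/787·τ²+-6491/1574·τ³=-323787/100736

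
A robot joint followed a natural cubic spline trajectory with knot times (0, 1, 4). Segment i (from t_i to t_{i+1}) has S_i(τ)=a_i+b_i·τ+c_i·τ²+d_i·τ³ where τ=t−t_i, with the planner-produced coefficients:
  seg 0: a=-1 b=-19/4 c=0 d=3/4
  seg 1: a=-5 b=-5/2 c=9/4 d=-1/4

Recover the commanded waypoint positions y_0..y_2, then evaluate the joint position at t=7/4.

y_0=-1 y_1=-5 y_2=1
S(7/4) = -1463/256

y_0 = S_0(0) = a_0 = -1
y_1 = S_1(0) = a_1 = -5
y_2 = S_1(3) = 1
t_q=7/4 is in segment 1 (τ=3/4); S_1(τ)=-1463/256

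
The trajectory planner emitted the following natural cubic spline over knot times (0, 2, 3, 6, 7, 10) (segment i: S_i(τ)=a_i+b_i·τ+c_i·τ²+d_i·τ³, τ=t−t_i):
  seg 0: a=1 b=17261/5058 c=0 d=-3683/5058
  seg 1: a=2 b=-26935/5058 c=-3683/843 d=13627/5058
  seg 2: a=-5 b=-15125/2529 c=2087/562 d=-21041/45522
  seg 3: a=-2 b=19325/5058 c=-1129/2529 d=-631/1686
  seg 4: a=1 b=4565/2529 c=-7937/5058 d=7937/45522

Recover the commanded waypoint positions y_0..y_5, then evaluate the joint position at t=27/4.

y_0 = S_0(0) = a_0 = 1
y_1 = S_1(0) = a_1 = 2
y_2 = S_2(0) = a_2 = -5
y_3 = S_3(0) = a_3 = -2
y_4 = S_4(0) = a_4 = 1
y_5 = S_4(3) = -3
t_q=27/4 is in segment 3 (τ=3/4); S_3(τ)=49259/107904

y_0=1 y_1=2 y_2=-5 y_3=-2 y_4=1 y_5=-3
S(27/4) = 49259/107904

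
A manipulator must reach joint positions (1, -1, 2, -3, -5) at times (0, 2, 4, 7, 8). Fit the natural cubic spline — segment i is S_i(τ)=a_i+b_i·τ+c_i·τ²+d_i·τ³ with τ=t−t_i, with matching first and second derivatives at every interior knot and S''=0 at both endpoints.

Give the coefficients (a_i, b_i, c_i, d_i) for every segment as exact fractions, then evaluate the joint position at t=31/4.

Δ: Δ0=-1, Δ1=3/2, Δ2=-5/3, Δ3=-2
row 1: diag=8, rhs=15; c'=1/4, d'=15/8
row 2: denom=10−2·1/4=19/2; d'=(-19−2·15/8)/(19/2)=-91/38
row 3: denom=8−3·6/19=134/19; d'=(-2−3·-91/38)/(134/19)=197/268
back: M3=197/268
back: M2=-91/38−6/19·197/268=-176/67
back: M1=15/8−1/4·-176/67=1357/536
M: M0=0, M1=1357/536, M2=-176/67, M3=197/268, M4=0
seg 0: a=1, c=M0/2=0, d=(M1−M0)/(6·2)=1357/6432, b=Δ0−h0·(2M0+M1)/6=-2965/1608
seg 1: a=-1, c=M1/2=1357/1072, d=(M2−M1)/(6·2)=-2765/6432, b=Δ1−h1·(2M1+M2)/6=553/804
seg 2: a=2, c=M2/2=-88/67, d=(M3−M2)/(6·3)=901/4824, b=Δ2−h2·(2M2+M3)/6=953/1608
seg 3: a=-3, c=M3/2=197/536, d=(M4−M3)/(6·1)=-197/1608, b=Δ3−h3·(2M3+M4)/6=-1805/804
t_q=31/4 → seg 3, τ=3/4; S=-3+-1805/804·τ+197/536·τ²+-197/1608·τ³=-155353/34304

  seg 0: a=1 b=-2965/1608 c=0 d=1357/6432
  seg 1: a=-1 b=553/804 c=1357/1072 d=-2765/6432
  seg 2: a=2 b=953/1608 c=-88/67 d=901/4824
  seg 3: a=-3 b=-1805/804 c=197/536 d=-197/1608
S(31/4) = -155353/34304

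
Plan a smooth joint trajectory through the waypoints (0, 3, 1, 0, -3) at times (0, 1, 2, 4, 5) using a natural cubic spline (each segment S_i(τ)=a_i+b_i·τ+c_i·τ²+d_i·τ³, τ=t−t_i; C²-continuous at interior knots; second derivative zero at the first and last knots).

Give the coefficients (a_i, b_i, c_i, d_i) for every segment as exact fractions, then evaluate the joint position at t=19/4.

Δ: Δ0=3, Δ1=-2, Δ2=-1/2, Δ3=-3
row 1: diag=4, rhs=-30; c'=1/4, d'=-15/2
row 2: denom=6−1·1/4=23/4; d'=(9−1·-15/2)/(23/4)=66/23
row 3: denom=6−2·8/23=122/23; d'=(-15−2·66/23)/(122/23)=-477/122
back: M3=-477/122
back: M2=66/23−8/23·-477/122=258/61
back: M1=-15/2−1/4·258/61=-522/61
M: M0=0, M1=-522/61, M2=258/61, M3=-477/122, M4=0
seg 0: a=0, c=M0/2=0, d=(M1−M0)/(6·1)=-87/61, b=Δ0−h0·(2M0+M1)/6=270/61
seg 1: a=3, c=M1/2=-261/61, d=(M2−M1)/(6·1)=130/61, b=Δ1−h1·(2M1+M2)/6=9/61
seg 2: a=1, c=M2/2=129/61, d=(M3−M2)/(6·2)=-331/488, b=Δ2−h2·(2M2+M3)/6=-123/61
seg 3: a=0, c=M3/2=-477/244, d=(M4−M3)/(6·1)=159/244, b=Δ3−h3·(2M3+M4)/6=-207/122
t_q=19/4 → seg 3, τ=3/4; S=0+-207/122·τ+-477/244·τ²+159/244·τ³=-32751/15616

  seg 0: a=0 b=270/61 c=0 d=-87/61
  seg 1: a=3 b=9/61 c=-261/61 d=130/61
  seg 2: a=1 b=-123/61 c=129/61 d=-331/488
  seg 3: a=0 b=-207/122 c=-477/244 d=159/244
S(19/4) = -32751/15616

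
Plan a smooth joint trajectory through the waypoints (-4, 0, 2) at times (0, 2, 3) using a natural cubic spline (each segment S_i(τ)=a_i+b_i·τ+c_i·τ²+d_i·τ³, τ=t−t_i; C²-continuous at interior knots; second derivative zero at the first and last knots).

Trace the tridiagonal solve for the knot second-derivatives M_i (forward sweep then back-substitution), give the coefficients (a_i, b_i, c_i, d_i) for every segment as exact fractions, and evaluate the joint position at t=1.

Δ: Δ0=2, Δ1=2
row 1: diag=6, rhs=0; c'=1/6, d'=0
back: M1=0
M: M0=0, M1=0, M2=0
seg 0: a=-4, c=M0/2=0, d=(M1−M0)/(6·2)=0, b=Δ0−h0·(2M0+M1)/6=2
seg 1: a=0, c=M1/2=0, d=(M2−M1)/(6·1)=0, b=Δ1−h1·(2M1+M2)/6=2
t_q=1 → seg 0, τ=1; S=-4+2·τ+0·τ²+0·τ³=-2

  seg 0: a=-4 b=2 c=0 d=0
  seg 1: a=0 b=2 c=0 d=0
S(1) = -2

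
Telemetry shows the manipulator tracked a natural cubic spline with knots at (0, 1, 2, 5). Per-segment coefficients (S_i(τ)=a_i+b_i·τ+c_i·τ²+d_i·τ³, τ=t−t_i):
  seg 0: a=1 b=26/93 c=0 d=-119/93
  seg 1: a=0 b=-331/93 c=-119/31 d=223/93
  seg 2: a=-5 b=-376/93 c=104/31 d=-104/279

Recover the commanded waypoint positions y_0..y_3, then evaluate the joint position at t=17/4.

y_0 = S_0(0) = a_0 = 1
y_1 = S_1(0) = a_1 = 0
y_2 = S_2(0) = a_2 = -5
y_3 = S_2(3) = 3
t_q=17/4 is in segment 2 (τ=9/4); S_2(τ)=-337/248

y_0=1 y_1=0 y_2=-5 y_3=3
S(17/4) = -337/248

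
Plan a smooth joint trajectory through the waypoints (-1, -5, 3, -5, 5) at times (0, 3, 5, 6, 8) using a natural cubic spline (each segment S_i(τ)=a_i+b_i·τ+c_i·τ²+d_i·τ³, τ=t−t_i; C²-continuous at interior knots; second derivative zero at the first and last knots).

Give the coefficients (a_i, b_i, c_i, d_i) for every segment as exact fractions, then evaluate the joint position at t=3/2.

Δ: Δ0=-4/3, Δ1=4, Δ2=-8, Δ3=5
row 1: diag=10, rhs=32; c'=1/5, d'=16/5
row 2: denom=6−2·1/5=28/5; d'=(-72−2·16/5)/(28/5)=-14
row 3: denom=6−1·5/28=163/28; d'=(78−1·-14)/(163/28)=2576/163
back: M3=2576/163
back: M2=-14−5/28·2576/163=-2742/163
back: M1=16/5−1/5·-2742/163=1070/163
M: M0=0, M1=1070/163, M2=-2742/163, M3=2576/163, M4=0
seg 0: a=-1, c=M0/2=0, d=(M1−M0)/(6·3)=535/1467, b=Δ0−h0·(2M0+M1)/6=-2257/489
seg 1: a=-5, c=M1/2=535/163, d=(M2−M1)/(6·2)=-953/489, b=Δ1−h1·(2M1+M2)/6=2558/489
seg 2: a=3, c=M2/2=-1371/163, d=(M3−M2)/(6·1)=2659/489, b=Δ2−h2·(2M2+M3)/6=-2458/489
seg 3: a=-5, c=M3/2=1288/163, d=(M4−M3)/(6·2)=-644/489, b=Δ3−h3·(2M3+M4)/6=-2707/489
t_q=3/2 → seg 0, τ=3/2; S=-1+-2257/489·τ+0·τ²+535/1467·τ³=-8727/1304

  seg 0: a=-1 b=-2257/489 c=0 d=535/1467
  seg 1: a=-5 b=2558/489 c=535/163 d=-953/489
  seg 2: a=3 b=-2458/489 c=-1371/163 d=2659/489
  seg 3: a=-5 b=-2707/489 c=1288/163 d=-644/489
S(3/2) = -8727/1304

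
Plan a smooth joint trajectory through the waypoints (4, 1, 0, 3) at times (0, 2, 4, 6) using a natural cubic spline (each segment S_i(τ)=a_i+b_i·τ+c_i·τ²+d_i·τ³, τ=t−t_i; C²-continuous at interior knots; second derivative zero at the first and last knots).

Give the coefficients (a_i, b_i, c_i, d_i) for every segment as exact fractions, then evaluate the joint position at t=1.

  seg 0: a=4 b=-49/30 c=0 d=1/30
  seg 1: a=1 b=-37/30 c=1/5 d=1/12
  seg 2: a=0 b=17/30 c=7/10 d=-7/60
S(1) = 12/5

Δ: Δ0=-3/2, Δ1=-1/2, Δ2=3/2
row 1: diag=8, rhs=6; c'=1/4, d'=3/4
row 2: denom=8−2·1/4=15/2; d'=(12−2·3/4)/(15/2)=7/5
back: M2=7/5
back: M1=3/4−1/4·7/5=2/5
M: M0=0, M1=2/5, M2=7/5, M3=0
seg 0: a=4, c=M0/2=0, d=(M1−M0)/(6·2)=1/30, b=Δ0−h0·(2M0+M1)/6=-49/30
seg 1: a=1, c=M1/2=1/5, d=(M2−M1)/(6·2)=1/12, b=Δ1−h1·(2M1+M2)/6=-37/30
seg 2: a=0, c=M2/2=7/10, d=(M3−M2)/(6·2)=-7/60, b=Δ2−h2·(2M2+M3)/6=17/30
t_q=1 → seg 0, τ=1; S=4+-49/30·τ+0·τ²+1/30·τ³=12/5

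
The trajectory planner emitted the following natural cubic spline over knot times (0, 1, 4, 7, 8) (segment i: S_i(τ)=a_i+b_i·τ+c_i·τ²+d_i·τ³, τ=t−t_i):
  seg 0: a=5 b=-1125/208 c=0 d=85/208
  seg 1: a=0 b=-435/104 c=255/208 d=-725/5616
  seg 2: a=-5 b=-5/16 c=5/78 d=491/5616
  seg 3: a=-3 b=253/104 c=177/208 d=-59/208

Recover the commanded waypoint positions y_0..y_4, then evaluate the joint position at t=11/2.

y_0=5 y_1=0 y_2=-5 y_3=-3 y_4=0
S(11/2) = -8369/1664

y_0 = S_0(0) = a_0 = 5
y_1 = S_1(0) = a_1 = 0
y_2 = S_2(0) = a_2 = -5
y_3 = S_3(0) = a_3 = -3
y_4 = S_3(1) = 0
t_q=11/2 is in segment 2 (τ=3/2); S_2(τ)=-8369/1664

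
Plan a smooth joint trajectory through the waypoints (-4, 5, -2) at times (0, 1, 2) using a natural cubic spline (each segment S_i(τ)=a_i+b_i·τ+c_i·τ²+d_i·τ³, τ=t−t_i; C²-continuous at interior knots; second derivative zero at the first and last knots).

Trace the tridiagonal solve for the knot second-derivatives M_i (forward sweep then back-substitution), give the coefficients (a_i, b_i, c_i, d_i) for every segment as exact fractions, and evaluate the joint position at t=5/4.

Δ: Δ0=9, Δ1=-7
row 1: diag=4, rhs=-96; c'=1/4, d'=-24
back: M1=-24
M: M0=0, M1=-24, M2=0
seg 0: a=-4, c=M0/2=0, d=(M1−M0)/(6·1)=-4, b=Δ0−h0·(2M0+M1)/6=13
seg 1: a=5, c=M1/2=-12, d=(M2−M1)/(6·1)=4, b=Δ1−h1·(2M1+M2)/6=1
t_q=5/4 → seg 1, τ=1/4; S=5+1·τ+-12·τ²+4·τ³=73/16

  seg 0: a=-4 b=13 c=0 d=-4
  seg 1: a=5 b=1 c=-12 d=4
S(5/4) = 73/16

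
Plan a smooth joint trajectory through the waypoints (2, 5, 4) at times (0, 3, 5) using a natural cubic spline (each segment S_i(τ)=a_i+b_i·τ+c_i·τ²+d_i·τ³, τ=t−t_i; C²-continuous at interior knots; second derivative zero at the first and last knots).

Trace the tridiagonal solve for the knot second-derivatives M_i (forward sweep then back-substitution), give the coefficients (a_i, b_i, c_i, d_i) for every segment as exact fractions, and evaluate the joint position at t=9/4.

Δ: Δ0=1, Δ1=-1/2
row 1: diag=10, rhs=-9; c'=1/5, d'=-9/10
back: M1=-9/10
M: M0=0, M1=-9/10, M2=0
seg 0: a=2, c=M0/2=0, d=(M1−M0)/(6·3)=-1/20, b=Δ0−h0·(2M0+M1)/6=29/20
seg 1: a=5, c=M1/2=-9/20, d=(M2−M1)/(6·2)=3/40, b=Δ1−h1·(2M1+M2)/6=1/10
t_q=9/4 → seg 0, τ=9/4; S=2+29/20·τ+0·τ²+-1/20·τ³=6007/1280

  seg 0: a=2 b=29/20 c=0 d=-1/20
  seg 1: a=5 b=1/10 c=-9/20 d=3/40
S(9/4) = 6007/1280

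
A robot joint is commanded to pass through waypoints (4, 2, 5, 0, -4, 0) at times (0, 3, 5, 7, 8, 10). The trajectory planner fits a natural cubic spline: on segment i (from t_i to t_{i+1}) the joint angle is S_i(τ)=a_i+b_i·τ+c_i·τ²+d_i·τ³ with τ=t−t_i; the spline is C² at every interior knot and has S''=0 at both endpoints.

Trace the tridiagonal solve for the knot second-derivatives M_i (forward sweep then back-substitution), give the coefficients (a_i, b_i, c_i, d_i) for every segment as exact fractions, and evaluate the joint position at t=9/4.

  seg 0: a=4 b=-2953/1815 c=0 d=581/5445
  seg 1: a=2 b=2276/1815 c=581/605 d=-6079/14520
  seg 2: a=5 b=259/3630 c=-751/484 d=1931/14520
  seg 3: a=0 b=-749/165 c=-456/605 d=2347/1815
  seg 4: a=-4 b=-3934/1815 c=1891/605 d=-1891/3630
S(9/4) = 60197/38720

Δ: Δ0=-2/3, Δ1=3/2, Δ2=-5/2, Δ3=-4, Δ4=2
row 1: diag=10, rhs=13; c'=1/5, d'=13/10
row 2: denom=8−2·1/5=38/5; d'=(-24−2·13/10)/(38/5)=-7/2
row 3: denom=6−2·5/19=104/19; d'=(-9−2·-7/2)/(104/19)=-19/52
row 4: denom=6−1·19/104=605/104; d'=(36−1·-19/52)/(605/104)=3782/605
back: M4=3782/605
back: M3=-19/52−19/104·3782/605=-912/605
back: M2=-7/2−5/19·-912/605=-751/242
back: M1=13/10−1/5·-751/242=1162/605
M: M0=0, M1=1162/605, M2=-751/242, M3=-912/605, M4=3782/605, M5=0
seg 0: a=4, c=M0/2=0, d=(M1−M0)/(6·3)=581/5445, b=Δ0−h0·(2M0+M1)/6=-2953/1815
seg 1: a=2, c=M1/2=581/605, d=(M2−M1)/(6·2)=-6079/14520, b=Δ1−h1·(2M1+M2)/6=2276/1815
seg 2: a=5, c=M2/2=-751/484, d=(M3−M2)/(6·2)=1931/14520, b=Δ2−h2·(2M2+M3)/6=259/3630
seg 3: a=0, c=M3/2=-456/605, d=(M4−M3)/(6·1)=2347/1815, b=Δ3−h3·(2M3+M4)/6=-749/165
seg 4: a=-4, c=M4/2=1891/605, d=(M5−M4)/(6·2)=-1891/3630, b=Δ4−h4·(2M4+M5)/6=-3934/1815
t_q=9/4 → seg 0, τ=9/4; S=4+-2953/1815·τ+0·τ²+581/5445·τ³=60197/38720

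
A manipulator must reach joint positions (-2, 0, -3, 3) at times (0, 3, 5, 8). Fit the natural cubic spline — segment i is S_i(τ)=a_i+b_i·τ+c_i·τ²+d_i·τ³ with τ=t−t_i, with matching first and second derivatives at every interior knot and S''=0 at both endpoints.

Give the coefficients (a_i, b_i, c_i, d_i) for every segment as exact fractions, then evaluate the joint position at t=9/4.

  seg 0: a=-2 b=25/16 c=0 d=-43/432
  seg 1: a=0 b=-9/8 c=-43/48 d=17/48
  seg 2: a=-3 b=-11/24 c=59/48 d=-59/432
S(9/4) = 391/1024

Δ: Δ0=2/3, Δ1=-3/2, Δ2=2
row 1: diag=10, rhs=-13; c'=1/5, d'=-13/10
row 2: denom=10−2·1/5=48/5; d'=(21−2·-13/10)/(48/5)=59/24
back: M2=59/24
back: M1=-13/10−1/5·59/24=-43/24
M: M0=0, M1=-43/24, M2=59/24, M3=0
seg 0: a=-2, c=M0/2=0, d=(M1−M0)/(6·3)=-43/432, b=Δ0−h0·(2M0+M1)/6=25/16
seg 1: a=0, c=M1/2=-43/48, d=(M2−M1)/(6·2)=17/48, b=Δ1−h1·(2M1+M2)/6=-9/8
seg 2: a=-3, c=M2/2=59/48, d=(M3−M2)/(6·3)=-59/432, b=Δ2−h2·(2M2+M3)/6=-11/24
t_q=9/4 → seg 0, τ=9/4; S=-2+25/16·τ+0·τ²+-43/432·τ³=391/1024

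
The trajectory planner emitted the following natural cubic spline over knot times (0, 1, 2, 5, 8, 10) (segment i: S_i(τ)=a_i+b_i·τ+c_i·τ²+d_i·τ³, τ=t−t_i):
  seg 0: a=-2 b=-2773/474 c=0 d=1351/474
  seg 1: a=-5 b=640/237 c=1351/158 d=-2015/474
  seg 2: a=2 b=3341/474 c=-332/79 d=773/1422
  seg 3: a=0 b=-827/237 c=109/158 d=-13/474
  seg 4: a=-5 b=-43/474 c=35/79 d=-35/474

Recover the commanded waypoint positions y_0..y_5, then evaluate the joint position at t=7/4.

y_0=-2 y_1=-5 y_2=2 y_3=0 y_4=-5 y_5=-4
S(7/4) = 421/10112

y_0 = S_0(0) = a_0 = -2
y_1 = S_1(0) = a_1 = -5
y_2 = S_2(0) = a_2 = 2
y_3 = S_3(0) = a_3 = 0
y_4 = S_4(0) = a_4 = -5
y_5 = S_4(2) = -4
t_q=7/4 is in segment 1 (τ=3/4); S_1(τ)=421/10112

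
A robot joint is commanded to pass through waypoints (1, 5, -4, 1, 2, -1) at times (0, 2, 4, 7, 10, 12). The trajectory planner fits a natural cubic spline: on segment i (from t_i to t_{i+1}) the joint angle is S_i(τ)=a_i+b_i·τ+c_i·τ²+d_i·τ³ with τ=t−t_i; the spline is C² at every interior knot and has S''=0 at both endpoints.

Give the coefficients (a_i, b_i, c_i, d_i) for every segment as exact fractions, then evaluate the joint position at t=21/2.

  seg 0: a=1 b=2627/643 c=0 d=-1341/2572
  seg 1: a=5 b=-1396/643 c=-4023/1286 d=5051/5144
  seg 2: a=-4 b=-3731/1286 c=7107/2572 d=-28717/69444
  seg 3: a=1 b=6463/2572 c=-1849/1929 d=5371/69444
  seg 4: a=2 b=-1479/1286 c=-675/2572 d=225/5144
S(21/2) = 56165/41152

Δ: Δ0=2, Δ1=-9/2, Δ2=5/3, Δ3=1/3, Δ4=-3/2
row 1: diag=8, rhs=-39; c'=1/4, d'=-39/8
row 2: denom=10−2·1/4=19/2; d'=(37−2·-39/8)/(19/2)=187/38
row 3: denom=12−3·6/19=210/19; d'=(-8−3·187/38)/(210/19)=-173/84
row 4: denom=10−3·19/70=643/70; d'=(-11−3·-173/84)/(643/70)=-675/1286
back: M4=-675/1286
back: M3=-173/84−19/70·-675/1286=-3698/1929
back: M2=187/38−6/19·-3698/1929=7107/1286
back: M1=-39/8−1/4·7107/1286=-4023/643
M: M0=0, M1=-4023/643, M2=7107/1286, M3=-3698/1929, M4=-675/1286, M5=0
seg 0: a=1, c=M0/2=0, d=(M1−M0)/(6·2)=-1341/2572, b=Δ0−h0·(2M0+M1)/6=2627/643
seg 1: a=5, c=M1/2=-4023/1286, d=(M2−M1)/(6·2)=5051/5144, b=Δ1−h1·(2M1+M2)/6=-1396/643
seg 2: a=-4, c=M2/2=7107/2572, d=(M3−M2)/(6·3)=-28717/69444, b=Δ2−h2·(2M2+M3)/6=-3731/1286
seg 3: a=1, c=M3/2=-1849/1929, d=(M4−M3)/(6·3)=5371/69444, b=Δ3−h3·(2M3+M4)/6=6463/2572
seg 4: a=2, c=M4/2=-675/2572, d=(M5−M4)/(6·2)=225/5144, b=Δ4−h4·(2M4+M5)/6=-1479/1286
t_q=21/2 → seg 4, τ=1/2; S=2+-1479/1286·τ+-675/2572·τ²+225/5144·τ³=56165/41152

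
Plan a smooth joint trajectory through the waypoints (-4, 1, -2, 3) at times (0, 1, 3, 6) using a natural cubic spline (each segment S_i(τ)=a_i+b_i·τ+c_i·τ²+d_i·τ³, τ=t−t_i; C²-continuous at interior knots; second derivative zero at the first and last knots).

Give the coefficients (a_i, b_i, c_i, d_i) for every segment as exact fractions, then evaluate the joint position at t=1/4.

  seg 0: a=-4 b=527/84 c=0 d=-107/84
  seg 1: a=1 b=103/42 c=-107/28 d=155/168
  seg 2: a=-2 b=-37/21 c=12/7 d=-4/21
S(1/4) = -4393/1792

Δ: Δ0=5, Δ1=-3/2, Δ2=5/3
row 1: diag=6, rhs=-39; c'=1/3, d'=-13/2
row 2: denom=10−2·1/3=28/3; d'=(19−2·-13/2)/(28/3)=24/7
back: M2=24/7
back: M1=-13/2−1/3·24/7=-107/14
M: M0=0, M1=-107/14, M2=24/7, M3=0
seg 0: a=-4, c=M0/2=0, d=(M1−M0)/(6·1)=-107/84, b=Δ0−h0·(2M0+M1)/6=527/84
seg 1: a=1, c=M1/2=-107/28, d=(M2−M1)/(6·2)=155/168, b=Δ1−h1·(2M1+M2)/6=103/42
seg 2: a=-2, c=M2/2=12/7, d=(M3−M2)/(6·3)=-4/21, b=Δ2−h2·(2M2+M3)/6=-37/21
t_q=1/4 → seg 0, τ=1/4; S=-4+527/84·τ+0·τ²+-107/84·τ³=-4393/1792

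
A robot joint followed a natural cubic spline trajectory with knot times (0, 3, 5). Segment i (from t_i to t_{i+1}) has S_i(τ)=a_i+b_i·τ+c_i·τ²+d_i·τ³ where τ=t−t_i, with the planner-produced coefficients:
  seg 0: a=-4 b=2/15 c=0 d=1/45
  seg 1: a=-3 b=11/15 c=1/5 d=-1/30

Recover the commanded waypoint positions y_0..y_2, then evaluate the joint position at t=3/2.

y_0 = S_0(0) = a_0 = -4
y_1 = S_1(0) = a_1 = -3
y_2 = S_1(2) = -1
t_q=3/2 is in segment 0 (τ=3/2); S_0(τ)=-149/40

y_0=-4 y_1=-3 y_2=-1
S(3/2) = -149/40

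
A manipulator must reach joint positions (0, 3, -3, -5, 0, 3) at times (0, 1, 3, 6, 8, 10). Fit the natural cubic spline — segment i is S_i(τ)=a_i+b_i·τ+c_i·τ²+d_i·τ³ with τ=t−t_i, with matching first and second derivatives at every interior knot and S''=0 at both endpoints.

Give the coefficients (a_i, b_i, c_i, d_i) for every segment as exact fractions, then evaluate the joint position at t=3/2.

Δ: Δ0=3, Δ1=-3, Δ2=-2/3, Δ3=5/2, Δ4=3/2
row 1: diag=6, rhs=-36; c'=1/3, d'=-6
row 2: denom=10−2·1/3=28/3; d'=(14−2·-6)/(28/3)=39/14
row 3: denom=10−3·9/28=253/28; d'=(19−3·39/14)/(253/28)=298/253
row 4: denom=8−2·56/253=1912/253; d'=(-6−2·298/253)/(1912/253)=-1057/956
back: M4=-1057/956
back: M3=298/253−56/253·-1057/956=340/239
back: M2=39/14−9/28·340/239=1113/478
back: M1=-6−1/3·1113/478=-3239/478
M: M0=0, M1=-3239/478, M2=1113/478, M3=340/239, M4=-1057/956, M5=0
seg 0: a=0, c=M0/2=0, d=(M1−M0)/(6·1)=-3239/2868, b=Δ0−h0·(2M0+M1)/6=11843/2868
seg 1: a=3, c=M1/2=-3239/956, d=(M2−M1)/(6·2)=544/717, b=Δ1−h1·(2M1+M2)/6=1063/1434
seg 2: a=-3, c=M2/2=1113/956, d=(M3−M2)/(6·3)=-433/8604, b=Δ2−h2·(2M2+M3)/6=-5315/1434
seg 3: a=-5, c=M3/2=170/239, d=(M4−M3)/(6·2)=-2417/11472, b=Δ3−h3·(2M3+M4)/6=5507/2868
seg 4: a=0, c=M4/2=-1057/1912, d=(M5−M4)/(6·2)=1057/11472, b=Δ4−h4·(2M4+M5)/6=1604/717
t_q=3/2 → seg 1, τ=1/2; S=3+1063/1434·τ+-3239/956·τ²+544/717·τ³=10013/3824

  seg 0: a=0 b=11843/2868 c=0 d=-3239/2868
  seg 1: a=3 b=1063/1434 c=-3239/956 d=544/717
  seg 2: a=-3 b=-5315/1434 c=1113/956 d=-433/8604
  seg 3: a=-5 b=5507/2868 c=170/239 d=-2417/11472
  seg 4: a=0 b=1604/717 c=-1057/1912 d=1057/11472
S(3/2) = 10013/3824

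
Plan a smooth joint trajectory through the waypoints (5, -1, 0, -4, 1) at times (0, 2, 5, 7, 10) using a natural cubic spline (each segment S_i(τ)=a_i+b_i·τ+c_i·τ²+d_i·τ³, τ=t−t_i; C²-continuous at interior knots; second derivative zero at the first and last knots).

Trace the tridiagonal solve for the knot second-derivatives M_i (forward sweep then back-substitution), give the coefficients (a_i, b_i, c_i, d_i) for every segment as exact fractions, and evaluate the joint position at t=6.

  seg 0: a=5 b=-1717/435 c=0 d=103/435
  seg 1: a=-1 b=-481/435 c=206/145 d=-1228/3915
  seg 2: a=0 b=-457/435 c=-122/87 d=269/580
  seg 3: a=-4 b=-476/435 c=1201/870 d=-1201/7830
S(6) = -3461/1740

Δ: Δ0=-3, Δ1=1/3, Δ2=-2, Δ3=5/3
row 1: diag=10, rhs=20; c'=3/10, d'=2
row 2: denom=10−3·3/10=91/10; d'=(-14−3·2)/(91/10)=-200/91
row 3: denom=10−2·20/91=870/91; d'=(22−2·-200/91)/(870/91)=1201/435
back: M3=1201/435
back: M2=-200/91−20/91·1201/435=-244/87
back: M1=2−3/10·-244/87=412/145
M: M0=0, M1=412/145, M2=-244/87, M3=1201/435, M4=0
seg 0: a=5, c=M0/2=0, d=(M1−M0)/(6·2)=103/435, b=Δ0−h0·(2M0+M1)/6=-1717/435
seg 1: a=-1, c=M1/2=206/145, d=(M2−M1)/(6·3)=-1228/3915, b=Δ1−h1·(2M1+M2)/6=-481/435
seg 2: a=0, c=M2/2=-122/87, d=(M3−M2)/(6·2)=269/580, b=Δ2−h2·(2M2+M3)/6=-457/435
seg 3: a=-4, c=M3/2=1201/870, d=(M4−M3)/(6·3)=-1201/7830, b=Δ3−h3·(2M3+M4)/6=-476/435
t_q=6 → seg 2, τ=1; S=0+-457/435·τ+-122/87·τ²+269/580·τ³=-3461/1740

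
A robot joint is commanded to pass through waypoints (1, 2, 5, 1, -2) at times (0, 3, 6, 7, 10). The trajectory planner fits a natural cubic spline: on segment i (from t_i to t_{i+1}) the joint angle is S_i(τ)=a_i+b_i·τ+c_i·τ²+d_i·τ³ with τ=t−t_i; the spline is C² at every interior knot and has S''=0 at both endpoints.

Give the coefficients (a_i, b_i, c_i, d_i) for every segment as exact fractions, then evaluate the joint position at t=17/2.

Δ: Δ0=1/3, Δ1=1, Δ2=-4, Δ3=-1
row 1: diag=12, rhs=4; c'=1/4, d'=1/3
row 2: denom=8−3·1/4=29/4; d'=(-30−3·1/3)/(29/4)=-124/29
row 3: denom=8−1·4/29=228/29; d'=(18−1·-124/29)/(228/29)=17/6
back: M3=17/6
back: M2=-124/29−4/29·17/6=-14/3
back: M1=1/3−1/4·-14/3=3/2
M: M0=0, M1=3/2, M2=-14/3, M3=17/6, M4=0
seg 0: a=1, c=M0/2=0, d=(M1−M0)/(6·3)=1/12, b=Δ0−h0·(2M0+M1)/6=-5/12
seg 1: a=2, c=M1/2=3/4, d=(M2−M1)/(6·3)=-37/108, b=Δ1−h1·(2M1+M2)/6=11/6
seg 2: a=5, c=M2/2=-7/3, d=(M3−M2)/(6·1)=5/4, b=Δ2−h2·(2M2+M3)/6=-35/12
seg 3: a=1, c=M3/2=17/12, d=(M4−M3)/(6·3)=-17/108, b=Δ3−h3·(2M3+M4)/6=-23/6
t_q=17/2 → seg 3, τ=3/2; S=1+-23/6·τ+17/12·τ²+-17/108·τ³=-67/32

  seg 0: a=1 b=-5/12 c=0 d=1/12
  seg 1: a=2 b=11/6 c=3/4 d=-37/108
  seg 2: a=5 b=-35/12 c=-7/3 d=5/4
  seg 3: a=1 b=-23/6 c=17/12 d=-17/108
S(17/2) = -67/32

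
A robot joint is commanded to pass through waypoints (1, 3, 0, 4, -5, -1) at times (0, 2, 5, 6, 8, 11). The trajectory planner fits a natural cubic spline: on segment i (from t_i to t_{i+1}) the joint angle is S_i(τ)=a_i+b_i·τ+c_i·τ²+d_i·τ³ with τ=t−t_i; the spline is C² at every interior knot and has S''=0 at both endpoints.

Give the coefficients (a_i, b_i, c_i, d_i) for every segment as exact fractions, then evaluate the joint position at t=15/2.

Δ: Δ0=1, Δ1=-1, Δ2=4, Δ3=-9/2, Δ4=4/3
row 1: diag=10, rhs=-12; c'=3/10, d'=-6/5
row 2: denom=8−3·3/10=71/10; d'=(30−3·-6/5)/(71/10)=336/71
row 3: denom=6−1·10/71=416/71; d'=(-51−1·336/71)/(416/71)=-3957/416
row 4: denom=10−2·71/208=969/104; d'=(35−2·-3957/416)/(969/104)=661/114
back: M4=661/114
back: M3=-3957/416−71/208·661/114=-655/57
back: M2=336/71−10/71·-655/57=362/57
back: M1=-6/5−3/10·362/57=-59/19
M: M0=0, M1=-59/19, M2=362/57, M3=-655/57, M4=661/114, M5=0
seg 0: a=1, c=M0/2=0, d=(M1−M0)/(6·2)=-59/228, b=Δ0−h0·(2M0+M1)/6=116/57
seg 1: a=3, c=M1/2=-59/38, d=(M2−M1)/(6·3)=539/1026, b=Δ1−h1·(2M1+M2)/6=-61/57
seg 2: a=0, c=M2/2=181/57, d=(M3−M2)/(6·1)=-113/38, b=Δ2−h2·(2M2+M3)/6=433/114
seg 3: a=4, c=M3/2=-655/114, d=(M4−M3)/(6·2)=219/152, b=Δ3−h3·(2M3+M4)/6=70/57
seg 4: a=-5, c=M4/2=661/228, d=(M5−M4)/(6·3)=-661/2052, b=Δ4−h4·(2M4+M5)/6=-509/114
t_q=15/2 → seg 3, τ=3/2; S=4+70/57·τ+-655/114·τ²+219/152·τ³=-2703/1216

  seg 0: a=1 b=116/57 c=0 d=-59/228
  seg 1: a=3 b=-61/57 c=-59/38 d=539/1026
  seg 2: a=0 b=433/114 c=181/57 d=-113/38
  seg 3: a=4 b=70/57 c=-655/114 d=219/152
  seg 4: a=-5 b=-509/114 c=661/228 d=-661/2052
S(15/2) = -2703/1216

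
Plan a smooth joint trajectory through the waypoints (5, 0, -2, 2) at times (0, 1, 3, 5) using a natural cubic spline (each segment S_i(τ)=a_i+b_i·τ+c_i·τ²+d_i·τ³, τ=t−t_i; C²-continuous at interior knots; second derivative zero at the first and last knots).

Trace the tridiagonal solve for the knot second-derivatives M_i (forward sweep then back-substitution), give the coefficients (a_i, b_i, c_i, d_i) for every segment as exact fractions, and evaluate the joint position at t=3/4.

Δ: Δ0=-5, Δ1=-1, Δ2=2
row 1: diag=6, rhs=24; c'=1/3, d'=4
row 2: denom=8−2·1/3=22/3; d'=(18−2·4)/(22/3)=15/11
back: M2=15/11
back: M1=4−1/3·15/11=39/11
M: M0=0, M1=39/11, M2=15/11, M3=0
seg 0: a=5, c=M0/2=0, d=(M1−M0)/(6·1)=13/22, b=Δ0−h0·(2M0+M1)/6=-123/22
seg 1: a=0, c=M1/2=39/22, d=(M2−M1)/(6·2)=-2/11, b=Δ1−h1·(2M1+M2)/6=-42/11
seg 2: a=-2, c=M2/2=15/22, d=(M3−M2)/(6·2)=-5/44, b=Δ2−h2·(2M2+M3)/6=12/11
t_q=3/4 → seg 0, τ=3/4; S=5+-123/22·τ+0·τ²+13/22·τ³=1487/1408

  seg 0: a=5 b=-123/22 c=0 d=13/22
  seg 1: a=0 b=-42/11 c=39/22 d=-2/11
  seg 2: a=-2 b=12/11 c=15/22 d=-5/44
S(3/4) = 1487/1408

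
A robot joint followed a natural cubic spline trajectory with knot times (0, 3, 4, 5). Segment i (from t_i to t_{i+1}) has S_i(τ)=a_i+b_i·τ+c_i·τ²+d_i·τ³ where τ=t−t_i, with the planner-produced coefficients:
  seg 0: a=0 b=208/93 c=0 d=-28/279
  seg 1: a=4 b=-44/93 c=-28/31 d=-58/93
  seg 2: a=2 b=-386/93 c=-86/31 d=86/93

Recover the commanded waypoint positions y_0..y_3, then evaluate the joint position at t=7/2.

y_0 = S_0(0) = a_0 = 0
y_1 = S_1(0) = a_1 = 4
y_2 = S_2(0) = a_2 = 2
y_3 = S_2(1) = -4
t_q=7/2 is in segment 1 (τ=1/2); S_1(τ)=429/124

y_0=0 y_1=4 y_2=2 y_3=-4
S(7/2) = 429/124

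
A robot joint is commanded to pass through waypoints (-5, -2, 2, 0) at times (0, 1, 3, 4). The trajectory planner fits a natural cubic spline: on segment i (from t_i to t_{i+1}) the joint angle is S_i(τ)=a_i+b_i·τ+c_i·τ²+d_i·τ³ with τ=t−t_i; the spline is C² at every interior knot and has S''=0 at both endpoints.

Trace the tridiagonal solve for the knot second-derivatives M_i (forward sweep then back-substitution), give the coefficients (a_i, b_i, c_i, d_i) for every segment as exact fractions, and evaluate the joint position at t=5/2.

Δ: Δ0=3, Δ1=2, Δ2=-2
row 1: diag=6, rhs=-6; c'=1/3, d'=-1
row 2: denom=6−2·1/3=16/3; d'=(-24−2·-1)/(16/3)=-33/8
back: M2=-33/8
back: M1=-1−1/3·-33/8=3/8
M: M0=0, M1=3/8, M2=-33/8, M3=0
seg 0: a=-5, c=M0/2=0, d=(M1−M0)/(6·1)=1/16, b=Δ0−h0·(2M0+M1)/6=47/16
seg 1: a=-2, c=M1/2=3/16, d=(M2−M1)/(6·2)=-3/8, b=Δ1−h1·(2M1+M2)/6=25/8
seg 2: a=2, c=M2/2=-33/16, d=(M3−M2)/(6·1)=11/16, b=Δ2−h2·(2M2+M3)/6=-5/8
t_q=5/2 → seg 1, τ=3/2; S=-2+25/8·τ+3/16·τ²+-3/8·τ³=59/32

  seg 0: a=-5 b=47/16 c=0 d=1/16
  seg 1: a=-2 b=25/8 c=3/16 d=-3/8
  seg 2: a=2 b=-5/8 c=-33/16 d=11/16
S(5/2) = 59/32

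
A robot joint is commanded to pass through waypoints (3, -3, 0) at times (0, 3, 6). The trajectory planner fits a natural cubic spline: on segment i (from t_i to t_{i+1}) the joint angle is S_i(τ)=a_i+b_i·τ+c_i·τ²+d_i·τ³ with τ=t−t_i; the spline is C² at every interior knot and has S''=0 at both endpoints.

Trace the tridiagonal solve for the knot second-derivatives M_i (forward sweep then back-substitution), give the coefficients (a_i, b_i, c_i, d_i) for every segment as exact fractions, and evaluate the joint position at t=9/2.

  seg 0: a=3 b=-11/4 c=0 d=1/12
  seg 1: a=-3 b=-1/2 c=3/4 d=-1/12
S(9/2) = -75/32

Δ: Δ0=-2, Δ1=1
row 1: diag=12, rhs=18; c'=1/4, d'=3/2
back: M1=3/2
M: M0=0, M1=3/2, M2=0
seg 0: a=3, c=M0/2=0, d=(M1−M0)/(6·3)=1/12, b=Δ0−h0·(2M0+M1)/6=-11/4
seg 1: a=-3, c=M1/2=3/4, d=(M2−M1)/(6·3)=-1/12, b=Δ1−h1·(2M1+M2)/6=-1/2
t_q=9/2 → seg 1, τ=3/2; S=-3+-1/2·τ+3/4·τ²+-1/12·τ³=-75/32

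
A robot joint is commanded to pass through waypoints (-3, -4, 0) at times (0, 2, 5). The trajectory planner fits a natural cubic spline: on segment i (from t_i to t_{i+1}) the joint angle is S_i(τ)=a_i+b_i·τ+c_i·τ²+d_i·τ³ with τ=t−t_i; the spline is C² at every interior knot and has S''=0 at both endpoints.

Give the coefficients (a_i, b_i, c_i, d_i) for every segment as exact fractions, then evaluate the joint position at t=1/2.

Δ: Δ0=-1/2, Δ1=4/3
row 1: diag=10, rhs=11; c'=3/10, d'=11/10
back: M1=11/10
M: M0=0, M1=11/10, M2=0
seg 0: a=-3, c=M0/2=0, d=(M1−M0)/(6·2)=11/120, b=Δ0−h0·(2M0+M1)/6=-13/15
seg 1: a=-4, c=M1/2=11/20, d=(M2−M1)/(6·3)=-11/180, b=Δ1−h1·(2M1+M2)/6=7/30
t_q=1/2 → seg 0, τ=1/2; S=-3+-13/15·τ+0·τ²+11/120·τ³=-219/64

  seg 0: a=-3 b=-13/15 c=0 d=11/120
  seg 1: a=-4 b=7/30 c=11/20 d=-11/180
S(1/2) = -219/64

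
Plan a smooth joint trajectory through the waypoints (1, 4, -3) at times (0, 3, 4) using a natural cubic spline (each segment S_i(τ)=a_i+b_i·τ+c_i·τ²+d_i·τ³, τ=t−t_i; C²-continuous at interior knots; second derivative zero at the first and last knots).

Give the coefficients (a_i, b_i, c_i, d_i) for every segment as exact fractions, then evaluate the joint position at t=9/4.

Δ: Δ0=1, Δ1=-7
row 1: diag=8, rhs=-48; c'=1/8, d'=-6
back: M1=-6
M: M0=0, M1=-6, M2=0
seg 0: a=1, c=M0/2=0, d=(M1−M0)/(6·3)=-1/3, b=Δ0−h0·(2M0+M1)/6=4
seg 1: a=4, c=M1/2=-3, d=(M2−M1)/(6·1)=1, b=Δ1−h1·(2M1+M2)/6=-5
t_q=9/4 → seg 0, τ=9/4; S=1+4·τ+0·τ²+-1/3·τ³=397/64

  seg 0: a=1 b=4 c=0 d=-1/3
  seg 1: a=4 b=-5 c=-3 d=1
S(9/4) = 397/64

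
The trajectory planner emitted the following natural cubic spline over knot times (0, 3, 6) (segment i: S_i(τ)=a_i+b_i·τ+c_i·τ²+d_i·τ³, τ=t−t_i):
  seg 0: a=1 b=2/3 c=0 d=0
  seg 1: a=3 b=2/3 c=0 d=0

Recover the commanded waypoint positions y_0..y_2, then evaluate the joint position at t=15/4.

y_0 = S_0(0) = a_0 = 1
y_1 = S_1(0) = a_1 = 3
y_2 = S_1(3) = 5
t_q=15/4 is in segment 1 (τ=3/4); S_1(τ)=7/2

y_0=1 y_1=3 y_2=5
S(15/4) = 7/2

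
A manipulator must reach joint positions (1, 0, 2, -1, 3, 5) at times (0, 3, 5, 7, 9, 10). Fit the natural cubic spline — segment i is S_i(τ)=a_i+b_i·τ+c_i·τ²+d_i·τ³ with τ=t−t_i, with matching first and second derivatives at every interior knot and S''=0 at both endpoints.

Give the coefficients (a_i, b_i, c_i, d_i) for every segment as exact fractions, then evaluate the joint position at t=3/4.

  seg 0: a=1 b=-611/582 c=0 d=139/1746
  seg 1: a=0 b=320/291 c=139/194 d=-223/582
  seg 2: a=2 b=-184/291 c=-307/194 d=1337/2328
  seg 3: a=-1 b=-41/582 c=723/388 d=-241/582
  seg 4: a=3 b=1405/582 c=-241/388 d=241/1164
S(3/4) = 3057/12416

Δ: Δ0=-1/3, Δ1=1, Δ2=-3/2, Δ3=2, Δ4=2
row 1: diag=10, rhs=8; c'=1/5, d'=4/5
row 2: denom=8−2·1/5=38/5; d'=(-15−2·4/5)/(38/5)=-83/38
row 3: denom=8−2·5/19=142/19; d'=(21−2·-83/38)/(142/19)=241/71
row 4: denom=6−2·19/71=388/71; d'=(0−2·241/71)/(388/71)=-241/194
back: M4=-241/194
back: M3=241/71−19/71·-241/194=723/194
back: M2=-83/38−5/19·723/194=-307/97
back: M1=4/5−1/5·-307/97=139/97
M: M0=0, M1=139/97, M2=-307/97, M3=723/194, M4=-241/194, M5=0
seg 0: a=1, c=M0/2=0, d=(M1−M0)/(6·3)=139/1746, b=Δ0−h0·(2M0+M1)/6=-611/582
seg 1: a=0, c=M1/2=139/194, d=(M2−M1)/(6·2)=-223/582, b=Δ1−h1·(2M1+M2)/6=320/291
seg 2: a=2, c=M2/2=-307/194, d=(M3−M2)/(6·2)=1337/2328, b=Δ2−h2·(2M2+M3)/6=-184/291
seg 3: a=-1, c=M3/2=723/388, d=(M4−M3)/(6·2)=-241/582, b=Δ3−h3·(2M3+M4)/6=-41/582
seg 4: a=3, c=M4/2=-241/388, d=(M5−M4)/(6·1)=241/1164, b=Δ4−h4·(2M4+M5)/6=1405/582
t_q=3/4 → seg 0, τ=3/4; S=1+-611/582·τ+0·τ²+139/1746·τ³=3057/12416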